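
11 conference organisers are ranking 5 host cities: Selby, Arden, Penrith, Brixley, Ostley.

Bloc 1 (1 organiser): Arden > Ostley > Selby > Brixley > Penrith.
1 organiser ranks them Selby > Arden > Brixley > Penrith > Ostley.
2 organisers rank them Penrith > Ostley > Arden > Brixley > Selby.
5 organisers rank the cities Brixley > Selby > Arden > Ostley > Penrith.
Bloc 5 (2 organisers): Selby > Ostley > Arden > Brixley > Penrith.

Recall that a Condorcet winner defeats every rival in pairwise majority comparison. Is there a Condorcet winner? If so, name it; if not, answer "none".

Pairwise majorities:
Selby vs Arden: Selby, 8–3.
Selby vs Penrith: Selby wins 9–2.
Selby vs Brixley: Brixley wins 7–4.
Selby vs Ostley: Selby wins 8–3.
Arden vs Penrith: Arden, 9–2.
Arden vs Brixley: Arden wins 6–5.
Arden vs Ostley: Arden, 7–4.
Penrith vs Brixley: Brixley wins 9–2.
Penrith vs Ostley: Ostley, 8–3.
Brixley vs Ostley: Brixley wins 6–5.
Every city loses at least once (Selby loses to Brixley; Arden loses to Selby; Penrith loses to Selby; Brixley loses to Arden; Ostley loses to Selby). The majority relation contains the cycle Selby > Arden > Brixley > Selby, so there is no Condorcet winner.

none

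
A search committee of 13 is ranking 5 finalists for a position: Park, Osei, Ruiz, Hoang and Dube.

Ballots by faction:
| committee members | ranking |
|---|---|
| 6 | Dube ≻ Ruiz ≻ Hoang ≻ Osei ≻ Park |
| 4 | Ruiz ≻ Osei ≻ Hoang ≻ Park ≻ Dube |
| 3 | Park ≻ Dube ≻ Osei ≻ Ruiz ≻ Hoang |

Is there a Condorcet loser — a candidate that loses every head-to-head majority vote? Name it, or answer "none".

none

Pairwise majorities:
Park vs Osei: 3 for Park, 10 for Osei — Osei by 10–3.
Park vs Ruiz: Park is ranked higher on 3 ballots, Ruiz on 10. Ruiz wins 10–3.
Park vs Hoang: Park preferred on 3 ballots; Hoang wins 10–3.
Park vs Dube: 7 to 6, Park.
Osei vs Ruiz: Ruiz, 10–3.
Osei vs Hoang: Osei preferred on 4+3 = 7 ballots; Osei wins 7–6.
Osei vs Dube: Osei is ranked higher on 4 ballots, Dube on 9. Dube wins 9–4.
Ruiz vs Hoang: Ruiz, 13–0.
Ruiz–Dube: Dube 9–4.
Hoang vs Dube: 4 to 9, Dube.
No candidate is winless: Park beats Dube; Osei beats Park; Ruiz beats Park; Hoang beats Park; Dube beats Osei. There is no Condorcet loser.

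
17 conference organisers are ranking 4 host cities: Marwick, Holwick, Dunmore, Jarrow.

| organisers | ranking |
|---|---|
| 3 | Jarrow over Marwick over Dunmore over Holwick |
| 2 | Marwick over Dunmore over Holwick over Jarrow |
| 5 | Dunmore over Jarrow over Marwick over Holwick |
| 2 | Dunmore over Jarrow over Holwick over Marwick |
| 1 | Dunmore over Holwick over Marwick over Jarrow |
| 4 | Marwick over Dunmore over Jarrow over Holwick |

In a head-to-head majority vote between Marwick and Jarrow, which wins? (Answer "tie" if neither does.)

Jarrow

Ballots ranking Marwick above Jarrow: 2 + 1 + 4 = 7.
Ballots ranking Jarrow above Marwick: 17 − 7 = 10.
Jarrow wins the head-to-head 10–7.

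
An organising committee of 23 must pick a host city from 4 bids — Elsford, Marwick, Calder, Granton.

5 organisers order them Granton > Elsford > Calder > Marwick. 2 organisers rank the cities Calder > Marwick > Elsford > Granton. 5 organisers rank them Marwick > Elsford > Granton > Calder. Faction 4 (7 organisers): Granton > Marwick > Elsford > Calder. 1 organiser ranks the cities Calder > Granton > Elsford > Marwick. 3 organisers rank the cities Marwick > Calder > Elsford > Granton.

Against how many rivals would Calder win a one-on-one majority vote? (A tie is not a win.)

Calder against each rival (23 organisers):
Calder vs Elsford: Elsford, 17–6.
Calder vs Marwick: Marwick wins 15–8.
Calder vs Granton: 2+1+3 = 6 for Calder, 17 for Granton — Granton by 17–6.
Calder beats no one; loses to Elsford, Marwick, Granton — 0 pairwise wins.

0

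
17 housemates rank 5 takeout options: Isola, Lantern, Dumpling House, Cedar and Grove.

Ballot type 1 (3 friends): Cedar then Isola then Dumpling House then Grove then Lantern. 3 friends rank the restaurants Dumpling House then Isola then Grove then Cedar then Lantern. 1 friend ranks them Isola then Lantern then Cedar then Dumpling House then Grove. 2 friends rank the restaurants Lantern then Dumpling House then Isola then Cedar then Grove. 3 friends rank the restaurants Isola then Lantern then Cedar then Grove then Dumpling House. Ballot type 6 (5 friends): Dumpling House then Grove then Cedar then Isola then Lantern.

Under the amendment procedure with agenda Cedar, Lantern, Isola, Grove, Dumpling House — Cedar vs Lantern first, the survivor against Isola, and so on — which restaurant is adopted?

Round 1: Cedar vs Lantern — 11–6, Cedar advances.
Round 2: Cedar vs Isola — 8–9, Isola advances.
Round 3: Isola vs Grove — 12–5, Isola advances.
Round 4: Isola vs Dumpling House — 7–10, Dumpling House advances.
The agenda winner is Dumpling House.

Dumpling House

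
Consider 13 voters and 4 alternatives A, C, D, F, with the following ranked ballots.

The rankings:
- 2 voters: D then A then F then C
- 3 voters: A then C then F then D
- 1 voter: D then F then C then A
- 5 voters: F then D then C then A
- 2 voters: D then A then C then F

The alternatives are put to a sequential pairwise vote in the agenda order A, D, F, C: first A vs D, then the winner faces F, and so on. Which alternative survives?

F

Round 1: A vs D — 3–10, D advances.
Round 2: D vs F — 5–8, F advances.
Round 3: F vs C — 8–5, F advances.
The agenda winner is F.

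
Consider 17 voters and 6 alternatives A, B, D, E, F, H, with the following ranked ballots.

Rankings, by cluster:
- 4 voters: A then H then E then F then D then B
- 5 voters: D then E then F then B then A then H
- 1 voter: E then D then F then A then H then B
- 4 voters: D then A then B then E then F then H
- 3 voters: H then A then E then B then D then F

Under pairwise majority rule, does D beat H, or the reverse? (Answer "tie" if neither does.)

Ballots ranking D above H: 5 + 1 + 4 = 10.
Ballots ranking H above D: 17 − 10 = 7.
D wins the head-to-head 10–7.

D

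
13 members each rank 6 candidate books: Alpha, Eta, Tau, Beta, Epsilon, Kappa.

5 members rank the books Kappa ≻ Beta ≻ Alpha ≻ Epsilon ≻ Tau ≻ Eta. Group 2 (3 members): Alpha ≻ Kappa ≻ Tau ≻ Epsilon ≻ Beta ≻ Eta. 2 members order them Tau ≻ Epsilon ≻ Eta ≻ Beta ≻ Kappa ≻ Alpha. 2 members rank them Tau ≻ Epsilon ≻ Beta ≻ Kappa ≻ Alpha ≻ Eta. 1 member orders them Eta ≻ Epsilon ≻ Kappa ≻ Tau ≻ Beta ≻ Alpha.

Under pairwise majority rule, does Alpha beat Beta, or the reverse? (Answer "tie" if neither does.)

Beta

Ballots ranking Alpha above Beta: 3.
Ballots ranking Beta above Alpha: 13 − 3 = 10.
Beta wins the head-to-head 10–3.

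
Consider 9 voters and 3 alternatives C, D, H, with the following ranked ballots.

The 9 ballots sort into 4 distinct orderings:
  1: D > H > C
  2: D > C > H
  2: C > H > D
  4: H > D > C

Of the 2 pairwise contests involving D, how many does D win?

1

D against each rival (9 voters):
D–C: D 7–2.
D vs H: 1+2 = 3 for D, 6 for H — H by 6–3.
D beats C; loses to H — 1 pairwise win.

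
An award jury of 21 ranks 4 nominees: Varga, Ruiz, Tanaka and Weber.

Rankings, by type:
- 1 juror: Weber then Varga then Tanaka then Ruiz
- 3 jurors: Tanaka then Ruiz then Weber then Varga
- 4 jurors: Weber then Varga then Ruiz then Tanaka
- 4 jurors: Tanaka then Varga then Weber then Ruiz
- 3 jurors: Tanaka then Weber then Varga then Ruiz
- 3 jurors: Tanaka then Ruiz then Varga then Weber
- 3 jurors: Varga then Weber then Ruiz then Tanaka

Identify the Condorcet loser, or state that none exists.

Ruiz

Pairwise majorities:
Varga vs Ruiz: 1+4+4+3+3 = 15 for Varga, 6 for Ruiz — Varga by 15–6.
Varga vs Tanaka: Tanaka wins 13–8.
Varga vs Weber: Varga is ranked higher on 4+3+3 = 10 ballots, Weber on 11. Weber wins 11–10.
Ruiz vs Tanaka: Tanaka, 14–7.
Ruiz vs Weber: Ruiz preferred on 3+3 = 6 ballots; Weber wins 15–6.
Tanaka vs Weber: Tanaka is ranked higher on 3+4+3+3 = 13 ballots, Weber on 8. Tanaka wins 13–8.
Ruiz loses to every other nominee — it is the Condorcet loser.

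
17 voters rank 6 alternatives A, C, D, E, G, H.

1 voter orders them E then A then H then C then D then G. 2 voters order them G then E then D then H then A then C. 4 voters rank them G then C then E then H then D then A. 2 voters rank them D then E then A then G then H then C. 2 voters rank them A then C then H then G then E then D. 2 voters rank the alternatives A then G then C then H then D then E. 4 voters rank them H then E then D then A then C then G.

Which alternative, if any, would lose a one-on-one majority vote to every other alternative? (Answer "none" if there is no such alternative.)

Pairwise majorities:
A vs C: A is ranked higher on 1+2+2+2+2+4 = 13 ballots, C on 4. A wins 13–4.
A vs D: D, 12–5.
A vs E: A preferred on 2+2 = 4 ballots; E wins 13–4.
A vs G: A, 11–6.
A vs H: A is ranked higher on 1+2+2+2 = 7 ballots, H on 10. H wins 10–7.
C vs D: C wins 9–8.
C vs E: C preferred on 4+2+2 = 8 ballots; E wins 9–8.
C vs G: 1+2+4 = 7 for C, 10 for G — G by 10–7.
C vs H: 8 to 9, H.
D vs E: D preferred on 2+2 = 4 ballots; E wins 13–4.
D vs G: G wins 10–7.
D–H: H 13–4.
E vs G: E preferred on 1+2+4 = 7 ballots; G wins 10–7.
E vs H: E wins 9–8.
G vs H: G wins 10–7.
Every alternative wins at least one matchup (A beats C; C beats D; D beats A; E beats A; G beats C; H beats A), so there is no Condorcet loser.

none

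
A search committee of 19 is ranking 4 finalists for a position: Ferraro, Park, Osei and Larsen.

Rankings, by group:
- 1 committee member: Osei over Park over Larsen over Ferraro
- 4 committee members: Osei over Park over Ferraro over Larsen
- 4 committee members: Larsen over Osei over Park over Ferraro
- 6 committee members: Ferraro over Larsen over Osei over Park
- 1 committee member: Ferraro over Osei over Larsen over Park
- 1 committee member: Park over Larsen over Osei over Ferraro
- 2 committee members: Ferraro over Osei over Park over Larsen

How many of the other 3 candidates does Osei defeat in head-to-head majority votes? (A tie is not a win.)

Osei against each rival (19 committee members):
Osei vs Ferraro: Osei, 10–9.
Osei vs Park: Osei wins 18–1.
Osei vs Larsen: Larsen wins 11–8.
Osei beats Ferraro, Park; loses to Larsen — 2 pairwise wins.

2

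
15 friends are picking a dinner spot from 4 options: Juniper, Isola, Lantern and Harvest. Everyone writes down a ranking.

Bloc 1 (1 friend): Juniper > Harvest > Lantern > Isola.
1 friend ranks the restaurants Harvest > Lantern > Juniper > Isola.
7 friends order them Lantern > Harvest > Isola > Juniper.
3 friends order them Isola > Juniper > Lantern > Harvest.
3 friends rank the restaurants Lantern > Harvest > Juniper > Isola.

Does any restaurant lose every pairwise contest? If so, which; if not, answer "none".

Juniper

Pairwise majorities:
Juniper vs Isola: 1+1+3 = 5 for Juniper, 10 for Isola — Isola by 10–5.
Juniper vs Lantern: 4 to 11, Lantern.
Juniper vs Harvest: Juniper preferred on 1+3 = 4 ballots; Harvest wins 11–4.
Isola–Lantern: Lantern 12–3.
Isola–Harvest: Harvest 12–3.
Lantern vs Harvest: 7+3+3 = 13 for Lantern, 2 for Harvest — Lantern by 13–2.
Juniper is beaten in every head-to-head and is the Condorcet loser.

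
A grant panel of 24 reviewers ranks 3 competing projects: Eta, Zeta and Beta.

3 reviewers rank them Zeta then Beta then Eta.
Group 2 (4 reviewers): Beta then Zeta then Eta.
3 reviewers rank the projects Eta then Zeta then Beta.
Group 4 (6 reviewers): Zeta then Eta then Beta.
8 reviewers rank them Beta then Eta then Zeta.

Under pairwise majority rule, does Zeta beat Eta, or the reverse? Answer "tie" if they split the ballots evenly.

Zeta

Ballots ranking Zeta above Eta: 3 + 4 + 6 = 13.
Ballots ranking Eta above Zeta: 24 − 13 = 11.
Zeta wins the head-to-head 13–11.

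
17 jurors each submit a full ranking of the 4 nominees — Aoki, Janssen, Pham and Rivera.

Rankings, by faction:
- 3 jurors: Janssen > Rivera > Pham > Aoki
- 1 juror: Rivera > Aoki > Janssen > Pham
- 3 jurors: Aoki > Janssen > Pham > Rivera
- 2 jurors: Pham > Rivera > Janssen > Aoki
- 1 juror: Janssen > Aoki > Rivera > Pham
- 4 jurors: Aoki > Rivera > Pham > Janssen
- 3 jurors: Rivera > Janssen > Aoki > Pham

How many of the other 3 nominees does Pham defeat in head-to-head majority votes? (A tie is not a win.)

Pham against each rival (17 jurors):
Pham vs Aoki: 5 to 12, Aoki.
Pham vs Janssen: Janssen, 11–6.
Pham vs Rivera: Pham is ranked higher on 3+2 = 5 ballots, Rivera on 12. Rivera wins 12–5.
Pham beats no one; loses to Aoki, Janssen, Rivera — 0 pairwise wins.

0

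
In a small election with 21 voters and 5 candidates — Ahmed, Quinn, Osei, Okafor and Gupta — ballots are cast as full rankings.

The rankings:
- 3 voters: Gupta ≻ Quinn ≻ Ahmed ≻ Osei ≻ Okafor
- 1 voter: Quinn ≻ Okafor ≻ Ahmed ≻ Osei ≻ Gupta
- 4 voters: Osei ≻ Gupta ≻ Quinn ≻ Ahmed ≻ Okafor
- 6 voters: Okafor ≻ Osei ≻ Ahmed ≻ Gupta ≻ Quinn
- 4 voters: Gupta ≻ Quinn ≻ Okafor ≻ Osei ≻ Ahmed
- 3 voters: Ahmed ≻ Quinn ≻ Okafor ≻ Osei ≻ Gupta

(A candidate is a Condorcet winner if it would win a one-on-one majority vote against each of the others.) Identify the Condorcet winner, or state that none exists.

none

Check each pair by majority over 21 ballots:
Ahmed vs Quinn: Ahmed preferred on 6+3 = 9 ballots; Quinn wins 12–9.
Ahmed vs Osei: Osei wins 14–7.
Ahmed vs Okafor: 3+4+3 = 10 for Ahmed, 11 for Okafor — Okafor by 11–10.
Ahmed vs Gupta: 10 to 11, Gupta.
Quinn vs Osei: Quinn, 11–10.
Quinn–Okafor: Quinn 15–6.
Quinn vs Gupta: 4 to 17, Gupta.
Osei vs Okafor: 7 to 14, Okafor.
Osei vs Gupta: Osei is ranked higher on 1+4+6+3 = 14 ballots, Gupta on 7. Osei wins 14–7.
Okafor vs Gupta: 10 to 11, Gupta.
Every candidate loses at least once (Ahmed loses to Quinn; Quinn loses to Gupta; Osei loses to Quinn; Okafor loses to Quinn; Gupta loses to Osei). The majority relation contains the cycle Quinn beats Osei beats Gupta beats Quinn, so there is no Condorcet winner.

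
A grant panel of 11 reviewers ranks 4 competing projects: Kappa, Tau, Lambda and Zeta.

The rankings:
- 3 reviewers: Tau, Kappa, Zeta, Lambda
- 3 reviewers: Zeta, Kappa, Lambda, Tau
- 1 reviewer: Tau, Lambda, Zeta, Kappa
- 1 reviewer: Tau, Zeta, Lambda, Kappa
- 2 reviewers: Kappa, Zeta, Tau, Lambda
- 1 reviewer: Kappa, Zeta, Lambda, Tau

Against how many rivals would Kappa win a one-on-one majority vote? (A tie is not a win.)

3

Kappa against each rival (11 reviewers):
Kappa vs Tau: Kappa preferred on 3+2+1 = 6 ballots; Kappa wins 6–5.
Kappa vs Lambda: Kappa wins 9–2.
Kappa vs Zeta: Kappa wins 6–5.
Kappa beats Tau, Lambda, Zeta — 3 pairwise wins.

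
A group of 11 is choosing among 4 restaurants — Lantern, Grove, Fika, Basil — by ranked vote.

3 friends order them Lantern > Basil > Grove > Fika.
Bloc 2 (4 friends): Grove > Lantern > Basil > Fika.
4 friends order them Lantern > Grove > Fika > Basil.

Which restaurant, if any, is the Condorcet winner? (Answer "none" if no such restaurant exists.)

Pairwise majorities:
Lantern vs Grove: 3+4 = 7 for Lantern, 4 for Grove — Lantern by 7–4.
Lantern vs Fika: 11 to 0, Lantern.
Lantern vs Basil: Lantern preferred on 3+4+4 = 11 ballots; Lantern wins 11–0.
Grove vs Fika: 3+4+4 = 11 for Grove, 0 for Fika — Grove by 11–0.
Grove vs Basil: 4+4 = 8 for Grove, 3 for Basil — Grove by 8–3.
Fika vs Basil: 4 for Fika, 7 for Basil — Basil by 7–4.
Only Lantern has no losses; Lantern is the Condorcet winner.

Lantern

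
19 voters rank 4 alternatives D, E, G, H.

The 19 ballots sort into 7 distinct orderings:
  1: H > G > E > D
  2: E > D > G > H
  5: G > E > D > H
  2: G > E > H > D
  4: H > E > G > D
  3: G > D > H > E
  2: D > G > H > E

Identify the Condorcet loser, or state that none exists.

none

Pairwise majorities:
D vs E: 3+2 = 5 for D, 14 for E — E by 14–5.
D vs G: G wins 15–4.
D vs H: D preferred on 2+5+3+2 = 12 ballots; D wins 12–7.
E–G: G 13–6.
E vs H: H, 10–9.
G–H: G 14–5.
No alternative is winless: D beats H; E beats D; G beats D; H beats E. There is no Condorcet loser.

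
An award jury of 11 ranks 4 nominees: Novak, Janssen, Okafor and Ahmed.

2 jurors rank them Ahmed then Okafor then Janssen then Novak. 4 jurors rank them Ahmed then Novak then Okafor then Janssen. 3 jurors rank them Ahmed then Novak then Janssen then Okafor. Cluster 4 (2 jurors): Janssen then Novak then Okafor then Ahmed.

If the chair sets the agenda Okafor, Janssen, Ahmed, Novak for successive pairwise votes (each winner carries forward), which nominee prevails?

Round 1: Okafor vs Janssen — 6–5, Okafor advances.
Round 2: Okafor vs Ahmed — 2–9, Ahmed advances.
Round 3: Ahmed vs Novak — 9–2, Ahmed advances.
The agenda winner is Ahmed.

Ahmed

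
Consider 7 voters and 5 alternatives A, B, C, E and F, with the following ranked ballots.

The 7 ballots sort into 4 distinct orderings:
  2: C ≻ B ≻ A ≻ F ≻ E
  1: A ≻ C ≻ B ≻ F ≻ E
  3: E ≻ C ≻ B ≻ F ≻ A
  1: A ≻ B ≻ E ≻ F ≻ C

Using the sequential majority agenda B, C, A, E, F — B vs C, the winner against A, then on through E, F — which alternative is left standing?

Round 1: B vs C — 1–6, C advances.
Round 2: C vs A — 5–2, C advances.
Round 3: C vs E — 3–4, E advances.
Round 4: E vs F — 4–3, E advances.
The agenda winner is E.

E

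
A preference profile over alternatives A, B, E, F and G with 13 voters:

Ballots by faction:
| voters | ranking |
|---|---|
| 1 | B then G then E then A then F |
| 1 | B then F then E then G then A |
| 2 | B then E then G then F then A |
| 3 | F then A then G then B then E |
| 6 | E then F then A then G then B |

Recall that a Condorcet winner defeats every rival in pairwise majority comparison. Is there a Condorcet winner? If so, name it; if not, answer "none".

Check each pair by majority over 13 ballots:
A vs B: A is ranked higher on 3+6 = 9 ballots, B on 4. A wins 9–4.
A vs E: 3 for A, 10 for E — E by 10–3.
A–F: F 12–1.
A vs G: A wins 9–4.
B–E: B 7–6.
B vs F: 4 to 9, F.
B vs G: G, 9–4.
E vs F: E, 9–4.
E vs G: E preferred on 1+2+6 = 9 ballots; E wins 9–4.
F vs G: 1+3+6 = 10 for F, 3 for G — F by 10–3.
No alternative is unbeaten: A loses to E; B loses to A; E loses to B; F loses to E; G loses to A. In particular A > B > E > A is a majority cycle — no Condorcet winner exists.

none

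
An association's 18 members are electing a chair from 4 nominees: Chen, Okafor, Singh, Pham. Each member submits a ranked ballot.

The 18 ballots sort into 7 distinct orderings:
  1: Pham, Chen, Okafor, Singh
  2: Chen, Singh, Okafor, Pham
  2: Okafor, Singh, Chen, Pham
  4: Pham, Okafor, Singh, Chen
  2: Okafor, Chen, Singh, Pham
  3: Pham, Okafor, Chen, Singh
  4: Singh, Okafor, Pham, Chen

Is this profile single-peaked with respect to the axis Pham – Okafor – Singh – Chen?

Axis positions: Pham=1, Okafor=2, Singh=3, Chen=4.
Bloc 1: ranking walks positions 1-4-2-3; Chen is ranked above Okafor even though Okafor lies between Chen and the peak Pham on the axis — preferences dip and rise again. Not single-peaked.
Bloc 2 (peak Chen at position 4): ranking walks positions 4-3-2-1, expanding outward from the peak — single-peaked.
Bloc 3 (peak Okafor at position 2): ranking walks positions 2-3-4-1, expanding outward from the peak — single-peaked.
Bloc 4 (peak Pham at position 1): ranking walks positions 1-2-3-4, expanding outward from the peak — single-peaked.
Bloc 5: ranking walks positions 2-4-3-1; Chen is ranked above Singh even though Singh lies between Chen and the peak Okafor on the axis — preferences dip and rise again. Not single-peaked.
Bloc 6: ranking walks positions 1-2-4-3; Chen is ranked above Singh even though Singh lies between Chen and the peak Pham on the axis — preferences dip and rise again. Not single-peaked.
Bloc 7 (peak Singh at position 3): ranking walks positions 3-2-1-4, expanding outward from the peak — single-peaked.
Bloc 1 violates single-peakedness, so the profile is not single-peaked on this axis.

no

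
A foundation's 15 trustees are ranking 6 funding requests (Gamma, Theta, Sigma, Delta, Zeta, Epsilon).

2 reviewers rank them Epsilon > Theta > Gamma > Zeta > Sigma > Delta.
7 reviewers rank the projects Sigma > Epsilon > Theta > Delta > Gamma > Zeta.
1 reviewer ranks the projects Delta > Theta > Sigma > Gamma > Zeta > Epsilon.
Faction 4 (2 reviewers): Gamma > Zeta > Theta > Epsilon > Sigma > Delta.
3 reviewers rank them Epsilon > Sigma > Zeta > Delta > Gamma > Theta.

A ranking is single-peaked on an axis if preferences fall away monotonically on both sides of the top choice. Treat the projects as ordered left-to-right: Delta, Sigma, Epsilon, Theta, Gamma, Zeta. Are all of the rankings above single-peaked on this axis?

no

Axis positions: Delta=1, Sigma=2, Epsilon=3, Theta=4, Gamma=5, Zeta=6.
Faction 1 (peak Epsilon at position 3): ranking walks positions 3-4-5-6-2-1, expanding outward from the peak — single-peaked.
Faction 2 (peak Sigma at position 2): ranking walks positions 2-3-4-1-5-6, expanding outward from the peak — single-peaked.
Faction 3: ranking walks positions 1-4-2-5-6-3; Theta is ranked above Sigma even though Sigma lies between Theta and the peak Delta on the axis — preferences dip and rise again. Not single-peaked.
Faction 4 (peak Gamma at position 5): ranking walks positions 5-6-4-3-2-1, expanding outward from the peak — single-peaked.
Faction 5: ranking walks positions 3-2-6-1-5-4; Zeta is ranked above Theta even though Theta lies between Zeta and the peak Epsilon on the axis — preferences dip and rise again. Not single-peaked.
Faction 3 violates single-peakedness, so the profile is not single-peaked on this axis.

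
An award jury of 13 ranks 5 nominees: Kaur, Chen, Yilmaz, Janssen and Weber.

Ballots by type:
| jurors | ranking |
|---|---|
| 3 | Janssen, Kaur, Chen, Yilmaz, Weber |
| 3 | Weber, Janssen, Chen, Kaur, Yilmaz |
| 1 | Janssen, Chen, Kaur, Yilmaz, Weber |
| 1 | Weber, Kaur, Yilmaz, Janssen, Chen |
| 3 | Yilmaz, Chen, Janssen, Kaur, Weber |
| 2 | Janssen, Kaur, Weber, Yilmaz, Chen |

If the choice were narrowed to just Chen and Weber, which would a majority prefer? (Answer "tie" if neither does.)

Ballots ranking Chen above Weber: 3 + 1 + 3 = 7.
Ballots ranking Weber above Chen: 13 − 7 = 6.
Chen wins the head-to-head 7–6.

Chen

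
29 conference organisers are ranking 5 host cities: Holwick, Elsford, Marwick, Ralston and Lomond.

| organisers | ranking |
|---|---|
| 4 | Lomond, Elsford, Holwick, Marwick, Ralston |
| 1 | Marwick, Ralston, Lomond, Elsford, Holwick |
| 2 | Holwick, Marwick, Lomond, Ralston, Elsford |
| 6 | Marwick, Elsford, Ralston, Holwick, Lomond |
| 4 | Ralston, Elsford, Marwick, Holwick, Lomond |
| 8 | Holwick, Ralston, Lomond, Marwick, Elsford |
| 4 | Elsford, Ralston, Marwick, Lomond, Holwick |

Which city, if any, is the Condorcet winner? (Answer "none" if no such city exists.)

Head-to-head results (29 organisers):
Holwick vs Elsford: 2+8 = 10 for Holwick, 19 for Elsford — Elsford by 19–10.
Holwick vs Marwick: 14 to 15, Marwick.
Holwick vs Ralston: Ralston wins 15–14.
Holwick vs Lomond: 20 to 9, Holwick.
Elsford–Marwick: Marwick 17–12.
Elsford vs Ralston: Ralston, 15–14.
Elsford vs Lomond: 6+4+4 = 14 for Elsford, 15 for Lomond — Lomond by 15–14.
Marwick–Ralston: Ralston 16–13.
Marwick vs Lomond: Marwick is ranked higher on 1+2+6+4+4 = 17 ballots, Lomond on 12. Marwick wins 17–12.
Ralston–Lomond: Ralston 23–6.
Ralston beats each of Holwick, Elsford, Marwick, Lomond — Ralston is the Condorcet winner.

Ralston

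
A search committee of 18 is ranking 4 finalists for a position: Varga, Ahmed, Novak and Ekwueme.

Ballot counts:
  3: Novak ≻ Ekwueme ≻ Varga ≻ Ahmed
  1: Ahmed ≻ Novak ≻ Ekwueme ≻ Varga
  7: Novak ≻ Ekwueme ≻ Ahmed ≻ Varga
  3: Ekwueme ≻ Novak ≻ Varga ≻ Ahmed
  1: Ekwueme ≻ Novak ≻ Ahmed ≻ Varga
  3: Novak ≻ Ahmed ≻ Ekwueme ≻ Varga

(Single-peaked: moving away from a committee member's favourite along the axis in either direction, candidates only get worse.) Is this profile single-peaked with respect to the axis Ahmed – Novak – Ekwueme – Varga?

Axis positions: Ahmed=1, Novak=2, Ekwueme=3, Varga=4.
Faction 1 (peak Novak at position 2): ranking walks positions 2-3-4-1, expanding outward from the peak — single-peaked.
Faction 2 (peak Ahmed at position 1): ranking walks positions 1-2-3-4, expanding outward from the peak — single-peaked.
Faction 3 (peak Novak at position 2): ranking walks positions 2-3-1-4, expanding outward from the peak — single-peaked.
Faction 4 (peak Ekwueme at position 3): ranking walks positions 3-2-4-1, expanding outward from the peak — single-peaked.
Faction 5 (peak Ekwueme at position 3): ranking walks positions 3-2-1-4, expanding outward from the peak — single-peaked.
Faction 6 (peak Novak at position 2): ranking walks positions 2-1-3-4, expanding outward from the peak — single-peaked.
Every ranking is single-peaked on this axis.

yes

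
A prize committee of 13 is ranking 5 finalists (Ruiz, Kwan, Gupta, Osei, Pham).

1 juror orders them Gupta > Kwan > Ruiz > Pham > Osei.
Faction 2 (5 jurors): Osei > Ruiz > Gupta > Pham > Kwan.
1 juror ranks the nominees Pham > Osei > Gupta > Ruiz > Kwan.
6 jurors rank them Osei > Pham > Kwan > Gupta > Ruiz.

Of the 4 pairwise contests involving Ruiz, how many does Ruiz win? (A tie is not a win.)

Ruiz against each rival (13 jurors):
Ruiz vs Kwan: Kwan wins 7–6.
Ruiz vs Gupta: Gupta, 8–5.
Ruiz–Osei: Osei 12–1.
Ruiz vs Pham: 6 to 7, Pham.
Ruiz beats no one; loses to Kwan, Gupta, Osei, Pham — 0 pairwise wins.

0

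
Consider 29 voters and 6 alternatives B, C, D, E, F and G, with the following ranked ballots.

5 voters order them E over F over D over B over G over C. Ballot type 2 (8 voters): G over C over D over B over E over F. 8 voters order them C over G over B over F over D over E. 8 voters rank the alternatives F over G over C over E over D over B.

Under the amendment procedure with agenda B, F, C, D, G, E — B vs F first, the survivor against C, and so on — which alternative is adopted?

Round 1: B vs F — 16–13, B advances.
Round 2: B vs C — 5–24, C advances.
Round 3: C vs D — 24–5, C advances.
Round 4: C vs G — 8–21, G advances.
Round 5: G vs E — 24–5, G advances.
G survives the agenda.

G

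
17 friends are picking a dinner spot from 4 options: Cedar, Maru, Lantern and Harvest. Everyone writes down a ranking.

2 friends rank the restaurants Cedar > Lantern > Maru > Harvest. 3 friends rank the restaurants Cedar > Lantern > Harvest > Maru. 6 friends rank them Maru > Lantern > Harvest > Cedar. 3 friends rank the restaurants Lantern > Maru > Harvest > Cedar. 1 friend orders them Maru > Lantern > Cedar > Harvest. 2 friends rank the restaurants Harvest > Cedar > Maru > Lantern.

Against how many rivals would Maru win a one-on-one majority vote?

Maru against each rival (17 friends):
Maru–Cedar: Maru 10–7.
Maru vs Lantern: Maru, 9–8.
Maru vs Harvest: Maru preferred on 2+6+3+1 = 12 ballots; Maru wins 12–5.
Maru beats Cedar, Lantern, Harvest — 3 pairwise wins.

3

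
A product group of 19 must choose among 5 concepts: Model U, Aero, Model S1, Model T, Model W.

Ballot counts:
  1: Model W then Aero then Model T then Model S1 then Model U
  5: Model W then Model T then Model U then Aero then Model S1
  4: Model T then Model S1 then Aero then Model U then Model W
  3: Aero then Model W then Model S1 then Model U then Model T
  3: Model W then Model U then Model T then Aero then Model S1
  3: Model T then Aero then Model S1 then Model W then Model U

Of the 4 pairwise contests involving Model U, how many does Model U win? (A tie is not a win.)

Model U against each rival (19 engineers):
Model U vs Aero: Model U is ranked higher on 5+3 = 8 ballots, Aero on 11. Aero wins 11–8.
Model U vs Model S1: Model U is ranked higher on 5+3 = 8 ballots, Model S1 on 11. Model S1 wins 11–8.
Model U–Model T: Model T 13–6.
Model U vs Model W: Model U is ranked higher on 4 ballots, Model W on 15. Model W wins 15–4.
Model U beats no one; loses to Aero, Model S1, Model T, Model W — 0 pairwise wins.

0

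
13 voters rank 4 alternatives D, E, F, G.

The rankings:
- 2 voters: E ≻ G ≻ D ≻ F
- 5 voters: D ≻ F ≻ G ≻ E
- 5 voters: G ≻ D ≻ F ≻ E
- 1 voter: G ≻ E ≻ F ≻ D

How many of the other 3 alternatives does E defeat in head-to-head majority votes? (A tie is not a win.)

0

E against each rival (13 voters):
E vs D: D wins 10–3.
E vs F: F wins 10–3.
E vs G: G, 11–2.
E beats no one; loses to D, F, G — 0 pairwise wins.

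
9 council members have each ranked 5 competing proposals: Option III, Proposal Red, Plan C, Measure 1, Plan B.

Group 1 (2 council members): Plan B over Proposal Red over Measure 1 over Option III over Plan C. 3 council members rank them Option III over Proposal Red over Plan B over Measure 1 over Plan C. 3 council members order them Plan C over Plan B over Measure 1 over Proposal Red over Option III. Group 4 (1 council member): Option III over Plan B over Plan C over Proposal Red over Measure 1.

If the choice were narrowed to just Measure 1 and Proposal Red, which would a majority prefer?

Ballots ranking Measure 1 above Proposal Red: 3.
Ballots ranking Proposal Red above Measure 1: 9 − 3 = 6.
Proposal Red wins the head-to-head 6–3.

Proposal Red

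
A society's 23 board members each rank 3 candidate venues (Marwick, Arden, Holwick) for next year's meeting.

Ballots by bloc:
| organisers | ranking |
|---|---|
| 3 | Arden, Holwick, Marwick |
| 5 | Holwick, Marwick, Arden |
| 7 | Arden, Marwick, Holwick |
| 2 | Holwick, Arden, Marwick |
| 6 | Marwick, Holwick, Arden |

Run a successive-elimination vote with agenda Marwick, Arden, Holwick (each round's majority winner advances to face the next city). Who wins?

Holwick

Round 1: Marwick vs Arden — 11–12, Arden advances.
Round 2: Arden vs Holwick — 10–13, Holwick advances.
Holwick survives the agenda.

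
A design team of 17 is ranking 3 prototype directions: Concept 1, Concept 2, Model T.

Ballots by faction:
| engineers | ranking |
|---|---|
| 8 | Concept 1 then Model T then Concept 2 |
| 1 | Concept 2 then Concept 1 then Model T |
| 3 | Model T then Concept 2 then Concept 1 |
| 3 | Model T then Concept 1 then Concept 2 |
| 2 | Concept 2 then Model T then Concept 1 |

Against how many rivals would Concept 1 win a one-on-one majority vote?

Concept 1 against each rival (17 engineers):
Concept 1 vs Concept 2: Concept 1 preferred on 8+3 = 11 ballots; Concept 1 wins 11–6.
Concept 1 vs Model T: Concept 1 wins 9–8.
Concept 1 beats Concept 2, Model T — 2 pairwise wins.

2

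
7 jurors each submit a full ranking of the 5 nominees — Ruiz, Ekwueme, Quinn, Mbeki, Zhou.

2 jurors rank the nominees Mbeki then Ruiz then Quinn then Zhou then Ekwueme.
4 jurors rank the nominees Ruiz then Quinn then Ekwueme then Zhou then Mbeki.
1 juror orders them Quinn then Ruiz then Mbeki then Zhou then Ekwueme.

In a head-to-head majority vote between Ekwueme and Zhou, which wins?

Ballots ranking Ekwueme above Zhou: 4.
Ballots ranking Zhou above Ekwueme: 7 − 4 = 3.
Ekwueme wins the head-to-head 4–3.

Ekwueme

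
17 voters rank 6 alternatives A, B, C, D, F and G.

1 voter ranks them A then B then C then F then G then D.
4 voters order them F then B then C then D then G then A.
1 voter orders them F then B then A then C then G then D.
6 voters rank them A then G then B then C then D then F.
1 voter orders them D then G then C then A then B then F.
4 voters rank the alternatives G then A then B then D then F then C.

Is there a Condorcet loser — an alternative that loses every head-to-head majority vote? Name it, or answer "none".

none

Pairwise majorities:
A vs B: A, 12–5.
A vs C: A is ranked higher on 1+1+6+4 = 12 ballots, C on 5. A wins 12–5.
A vs D: 12 to 5, A.
A vs F: A wins 12–5.
A vs G: 8 to 9, G.
B vs C: B is ranked higher on 1+4+1+6+4 = 16 ballots, C on 1. B wins 16–1.
B vs D: 16 to 1, B.
B vs F: B is ranked higher on 1+6+1+4 = 12 ballots, F on 5. B wins 12–5.
B vs G: G, 11–6.
C–D: C 12–5.
C vs F: C is ranked higher on 1+6+1 = 8 ballots, F on 9. F wins 9–8.
C–G: G 11–6.
D vs F: D wins 11–6.
D vs G: D is ranked higher on 4+1 = 5 ballots, G on 12. G wins 12–5.
F vs G: 1+4+1 = 6 for F, 11 for G — G by 11–6.
Each alternative has at least one pairwise win (A beats B; B beats C; C beats D; D beats F; F beats C; G beats A) — no Condorcet loser.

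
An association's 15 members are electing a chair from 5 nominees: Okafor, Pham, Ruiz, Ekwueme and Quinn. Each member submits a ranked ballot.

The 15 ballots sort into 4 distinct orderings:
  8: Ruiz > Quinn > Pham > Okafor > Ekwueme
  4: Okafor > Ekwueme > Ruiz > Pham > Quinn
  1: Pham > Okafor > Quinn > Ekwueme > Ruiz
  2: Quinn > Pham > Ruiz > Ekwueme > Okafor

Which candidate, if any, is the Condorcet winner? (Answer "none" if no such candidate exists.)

Ruiz

Head-to-head results (15 voters):
Okafor vs Pham: Okafor is ranked higher on 4 ballots, Pham on 11. Pham wins 11–4.
Okafor vs Ruiz: 5 to 10, Ruiz.
Okafor vs Ekwueme: 13 to 2, Okafor.
Okafor vs Quinn: 4+1 = 5 for Okafor, 10 for Quinn — Quinn by 10–5.
Pham vs Ruiz: Pham preferred on 1+2 = 3 ballots; Ruiz wins 12–3.
Pham vs Ekwueme: 11 to 4, Pham.
Pham vs Quinn: 4+1 = 5 for Pham, 10 for Quinn — Quinn by 10–5.
Ruiz vs Ekwueme: Ruiz is ranked higher on 8+2 = 10 ballots, Ekwueme on 5. Ruiz wins 10–5.
Ruiz vs Quinn: 12 to 3, Ruiz.
Ekwueme vs Quinn: Ekwueme preferred on 4 ballots; Quinn wins 11–4.
Ruiz beats each of Okafor, Pham, Ekwueme, Quinn — Ruiz is the Condorcet winner.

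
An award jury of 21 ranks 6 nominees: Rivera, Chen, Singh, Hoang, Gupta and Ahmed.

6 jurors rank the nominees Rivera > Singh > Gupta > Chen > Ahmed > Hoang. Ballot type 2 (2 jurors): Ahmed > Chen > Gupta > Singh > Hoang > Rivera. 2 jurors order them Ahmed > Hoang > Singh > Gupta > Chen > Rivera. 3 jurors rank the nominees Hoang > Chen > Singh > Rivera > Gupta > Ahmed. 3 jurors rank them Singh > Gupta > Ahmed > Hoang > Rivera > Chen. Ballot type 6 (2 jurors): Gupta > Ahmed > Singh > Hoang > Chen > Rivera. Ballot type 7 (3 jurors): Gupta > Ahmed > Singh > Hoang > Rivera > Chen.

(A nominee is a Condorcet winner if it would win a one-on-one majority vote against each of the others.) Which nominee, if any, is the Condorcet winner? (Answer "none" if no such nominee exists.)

Singh

Pairwise majorities:
Rivera vs Chen: 12 to 9, Rivera.
Rivera vs Singh: Rivera preferred on 6 ballots; Singh wins 15–6.
Rivera vs Hoang: Rivera is ranked higher on 6 ballots, Hoang on 15. Hoang wins 15–6.
Rivera vs Gupta: 6+3 = 9 for Rivera, 12 for Gupta — Gupta by 12–9.
Rivera vs Ahmed: Rivera is ranked higher on 6+3 = 9 ballots, Ahmed on 12. Ahmed wins 12–9.
Chen vs Singh: Chen preferred on 2+3 = 5 ballots; Singh wins 16–5.
Chen vs Hoang: Chen preferred on 6+2 = 8 ballots; Hoang wins 13–8.
Chen vs Gupta: Chen is ranked higher on 2+3 = 5 ballots, Gupta on 16. Gupta wins 16–5.
Chen vs Ahmed: Chen preferred on 6+3 = 9 ballots; Ahmed wins 12–9.
Singh vs Hoang: Singh is ranked higher on 6+2+3+2+3 = 16 ballots, Hoang on 5. Singh wins 16–5.
Singh vs Gupta: 14 to 7, Singh.
Singh vs Ahmed: Singh preferred on 6+3+3 = 12 ballots; Singh wins 12–9.
Hoang vs Gupta: 2+3 = 5 for Hoang, 16 for Gupta — Gupta by 16–5.
Hoang vs Ahmed: 3 for Hoang, 18 for Ahmed — Ahmed by 18–3.
Gupta vs Ahmed: Gupta is ranked higher on 6+3+3+2+3 = 17 ballots, Ahmed on 4. Gupta wins 17–4.
Singh defeats every rival head-to-head and is the Condorcet winner.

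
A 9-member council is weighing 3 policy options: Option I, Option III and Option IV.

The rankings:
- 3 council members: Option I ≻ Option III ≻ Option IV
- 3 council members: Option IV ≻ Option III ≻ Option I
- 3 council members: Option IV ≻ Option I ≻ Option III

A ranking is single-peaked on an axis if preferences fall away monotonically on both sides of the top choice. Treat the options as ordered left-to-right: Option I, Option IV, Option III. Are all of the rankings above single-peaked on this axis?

no

Axis positions: Option I=1, Option IV=2, Option III=3.
Cluster 1: ranking walks positions 1-3-2; Option III is ranked above Option IV even though Option IV lies between Option III and the peak Option I on the axis — preferences dip and rise again. Not single-peaked.
Cluster 2 (peak Option IV at position 2): ranking walks positions 2-3-1, expanding outward from the peak — single-peaked.
Cluster 3 (peak Option IV at position 2): ranking walks positions 2-1-3, expanding outward from the peak — single-peaked.
Cluster 1 violates single-peakedness, so the profile is not single-peaked on this axis.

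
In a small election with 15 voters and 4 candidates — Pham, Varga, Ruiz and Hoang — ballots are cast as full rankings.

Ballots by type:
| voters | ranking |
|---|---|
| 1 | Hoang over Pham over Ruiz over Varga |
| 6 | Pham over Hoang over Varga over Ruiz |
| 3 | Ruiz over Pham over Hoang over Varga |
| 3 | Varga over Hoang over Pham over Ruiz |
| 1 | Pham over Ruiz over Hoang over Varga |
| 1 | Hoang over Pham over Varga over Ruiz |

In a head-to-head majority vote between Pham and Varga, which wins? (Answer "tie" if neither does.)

Pham

Ballots ranking Pham above Varga: 1 + 6 + 3 + 1 + 1 = 12.
Ballots ranking Varga above Pham: 15 − 12 = 3.
Pham wins the head-to-head 12–3.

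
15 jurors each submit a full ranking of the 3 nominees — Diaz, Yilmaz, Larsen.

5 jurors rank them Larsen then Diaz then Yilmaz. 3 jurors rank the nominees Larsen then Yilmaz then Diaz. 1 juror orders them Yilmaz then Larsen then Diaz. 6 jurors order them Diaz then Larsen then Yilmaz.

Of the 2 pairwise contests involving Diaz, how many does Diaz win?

1

Diaz against each rival (15 jurors):
Diaz vs Yilmaz: Diaz wins 11–4.
Diaz vs Larsen: Larsen wins 9–6.
Diaz beats Yilmaz; loses to Larsen — 1 pairwise win.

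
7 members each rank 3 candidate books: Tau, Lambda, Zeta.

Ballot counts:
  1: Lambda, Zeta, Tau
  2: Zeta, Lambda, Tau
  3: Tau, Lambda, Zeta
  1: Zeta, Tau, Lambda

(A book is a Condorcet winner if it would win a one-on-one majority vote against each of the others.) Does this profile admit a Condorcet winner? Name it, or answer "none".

Check each pair by majority over 7 ballots:
Tau vs Lambda: Tau wins 4–3.
Tau–Zeta: Zeta 4–3.
Lambda vs Zeta: Lambda preferred on 1+3 = 4 ballots; Lambda wins 4–3.
No book is unbeaten: Tau loses to Zeta; Lambda loses to Tau; Zeta loses to Lambda. In particular Tau → Lambda → Zeta → Tau is a majority cycle — no Condorcet winner exists.

none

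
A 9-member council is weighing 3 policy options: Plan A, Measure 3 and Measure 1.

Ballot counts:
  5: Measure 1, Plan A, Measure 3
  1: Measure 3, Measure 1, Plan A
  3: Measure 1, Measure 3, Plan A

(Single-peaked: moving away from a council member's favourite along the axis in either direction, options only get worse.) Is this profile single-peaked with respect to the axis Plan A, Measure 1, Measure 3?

Axis positions: Plan A=1, Measure 1=2, Measure 3=3.
Type 1 (peak Measure 1 at position 2): ranking walks positions 2-1-3, expanding outward from the peak — single-peaked.
Type 2 (peak Measure 3 at position 3): ranking walks positions 3-2-1, expanding outward from the peak — single-peaked.
Type 3 (peak Measure 1 at position 2): ranking walks positions 2-3-1, expanding outward from the peak — single-peaked.
Every ranking is single-peaked on this axis.

yes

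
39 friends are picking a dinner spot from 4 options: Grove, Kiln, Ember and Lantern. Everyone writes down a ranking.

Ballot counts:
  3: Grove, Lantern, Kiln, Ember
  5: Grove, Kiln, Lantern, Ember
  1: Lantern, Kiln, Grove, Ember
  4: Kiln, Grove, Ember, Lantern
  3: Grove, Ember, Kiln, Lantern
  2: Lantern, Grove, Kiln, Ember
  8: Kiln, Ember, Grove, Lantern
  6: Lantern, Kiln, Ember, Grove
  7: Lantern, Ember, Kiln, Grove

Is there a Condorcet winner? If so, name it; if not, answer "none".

Kiln

Check each pair by majority over 39 ballots:
Grove vs Kiln: 13 to 26, Kiln.
Grove vs Ember: Grove is ranked higher on 3+5+1+4+3+2 = 18 ballots, Ember on 21. Ember wins 21–18.
Grove vs Lantern: 3+5+4+3+8 = 23 for Grove, 16 for Lantern — Grove by 23–16.
Kiln vs Ember: Kiln preferred on 29 ballots; Kiln wins 29–10.
Kiln vs Lantern: 20 to 19, Kiln.
Ember vs Lantern: Ember is ranked higher on 4+3+8 = 15 ballots, Lantern on 24. Lantern wins 24–15.
Kiln beats each of Grove, Ember, Lantern — Kiln is the Condorcet winner.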